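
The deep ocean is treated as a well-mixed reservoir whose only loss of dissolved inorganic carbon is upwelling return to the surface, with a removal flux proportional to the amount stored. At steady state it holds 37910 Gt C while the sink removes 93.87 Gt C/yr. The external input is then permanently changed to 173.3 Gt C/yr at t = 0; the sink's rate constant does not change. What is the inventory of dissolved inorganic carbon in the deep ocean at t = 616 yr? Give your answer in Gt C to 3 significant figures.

Residence time τ = M₀/F₀ = 403.9 yr. The eventual steady state is M_∞ = M₀·(F₁/F₀) = 37910 × 173.3/93.87 = 69988 Gt C.
The anomaly ΔM(t) = M(t) − M_∞ decays as ΔM₀·e^(−t/τ) with ΔM₀ = 37910 − 69988 = −32080 Gt C.
At t = 616 yr, e^(−t/τ) = e^(−1.525) = 0.2176, so ΔM = −6979 Gt C and M = 69988 − 6979 = 63009 Gt C.

63000 Gt C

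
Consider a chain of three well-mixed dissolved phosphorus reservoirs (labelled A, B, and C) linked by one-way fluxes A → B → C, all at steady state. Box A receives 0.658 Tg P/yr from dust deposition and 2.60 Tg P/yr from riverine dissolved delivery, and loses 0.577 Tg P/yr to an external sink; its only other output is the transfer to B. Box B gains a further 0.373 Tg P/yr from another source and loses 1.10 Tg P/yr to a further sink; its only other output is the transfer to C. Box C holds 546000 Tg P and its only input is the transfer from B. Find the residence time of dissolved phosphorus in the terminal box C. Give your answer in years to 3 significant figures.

Box A: F(A→B) = (0.658 + 2.60) − 0.577 = 2.6810 Tg P/yr.
Box B: F(B→C) = (2.6810 + 0.373) − 1.10 = 1.9540 Tg P/yr.
Box C throughput = its input = 1.9540 Tg P/yr; τ = 546000 / 1.9540 = 279400 yr.

279000 yr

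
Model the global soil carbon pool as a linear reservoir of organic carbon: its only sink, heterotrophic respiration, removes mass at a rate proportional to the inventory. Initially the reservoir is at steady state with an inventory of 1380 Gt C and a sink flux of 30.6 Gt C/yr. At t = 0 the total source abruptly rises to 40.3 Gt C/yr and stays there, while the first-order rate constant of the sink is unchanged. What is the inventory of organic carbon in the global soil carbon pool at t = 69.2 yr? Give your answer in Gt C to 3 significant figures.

Residence time τ = M₀/F₀ = 45.10 yr. The eventual steady state is M_∞ = M₀·(F₁/F₀) = 1380 × 40.3/30.6 = 1817.5 Gt C.
The anomaly ΔM(t) = M(t) − M_∞ decays as ΔM₀·e^(−t/τ) with ΔM₀ = 1380 − 1817.5 = −437.5 Gt C.
At t = 69.2 yr, e^(−t/τ) = e^(−1.534) = 0.2156, so ΔM = −94.30 Gt C and M = 1817.5 − 94.30 = 1723.1 Gt C.

1720 Gt C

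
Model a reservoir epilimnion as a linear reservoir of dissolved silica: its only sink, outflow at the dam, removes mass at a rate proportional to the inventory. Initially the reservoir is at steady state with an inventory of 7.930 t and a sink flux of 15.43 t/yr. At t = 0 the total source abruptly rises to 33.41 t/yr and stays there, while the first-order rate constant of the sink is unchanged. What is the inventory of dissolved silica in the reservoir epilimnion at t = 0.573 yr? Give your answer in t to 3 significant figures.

The sink rate constant is k = F₀/M₀ = 15.43/7.930 = 1.946 yr⁻¹.
Solving dM/dt = F₁ − kM with M(0) = M₀ gives M(t) = F₁/k + (M₀ − F₁/k)·e^(−kt).
F₁/k = 33.41/1.946 = 17.171 t; kt = 1.946 × 0.573 = 1.115, e^(−kt) = 0.3279.
M(0.573) = 17.171 + (7.930 − 17.171) × 0.3279 = 17.171 − 3.030 = 14.140 t.

14.1 t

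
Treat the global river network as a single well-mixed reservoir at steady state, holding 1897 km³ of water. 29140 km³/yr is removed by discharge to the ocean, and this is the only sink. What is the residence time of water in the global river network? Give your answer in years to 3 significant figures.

0.0651 yr

τ = M / F = 1897 / 29140 = 0.06510 yr.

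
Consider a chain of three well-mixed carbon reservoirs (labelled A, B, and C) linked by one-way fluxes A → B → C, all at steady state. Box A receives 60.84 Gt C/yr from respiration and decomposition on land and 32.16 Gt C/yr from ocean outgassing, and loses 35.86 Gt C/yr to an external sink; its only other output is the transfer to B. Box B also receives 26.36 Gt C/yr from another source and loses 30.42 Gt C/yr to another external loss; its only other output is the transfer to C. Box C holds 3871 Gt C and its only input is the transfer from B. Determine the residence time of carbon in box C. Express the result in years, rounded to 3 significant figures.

Box A: F(A→B) = (60.84 + 32.16) − 35.86 = 57.140 Gt C/yr.
Box B: F(B→C) = (57.140 + 26.36) − 30.42 = 53.080 Gt C/yr.
Box C throughput = its input = 53.080 Gt C/yr; τ = 3871 / 53.080 = 72.93 yr.

72.9 yr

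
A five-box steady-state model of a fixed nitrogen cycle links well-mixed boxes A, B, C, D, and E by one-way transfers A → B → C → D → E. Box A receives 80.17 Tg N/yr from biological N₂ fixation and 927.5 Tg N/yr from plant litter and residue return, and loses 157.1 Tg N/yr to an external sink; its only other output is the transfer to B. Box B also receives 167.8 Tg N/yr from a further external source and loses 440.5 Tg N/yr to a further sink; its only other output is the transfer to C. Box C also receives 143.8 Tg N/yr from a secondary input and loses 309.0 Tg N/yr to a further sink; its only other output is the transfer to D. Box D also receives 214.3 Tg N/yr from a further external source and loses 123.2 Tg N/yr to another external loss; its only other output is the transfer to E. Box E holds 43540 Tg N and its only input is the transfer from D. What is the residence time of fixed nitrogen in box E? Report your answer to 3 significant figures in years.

86.4 yr

Box A: F(A→B) = (80.17 + 927.5) − 157.1 = 850.57 Tg N/yr.
Box B: F(B→C) = (850.57 + 167.8) − 440.5 = 577.87 Tg N/yr.
Box C: F(C→D) = (577.87 + 143.8) − 309.0 = 412.67 Tg N/yr.
Box D: F(D→E) = (412.67 + 214.3) − 123.2 = 503.77 Tg N/yr.
Box E throughput = its input = 503.77 Tg N/yr; τ = 43540 / 503.77 = 86.43 yr.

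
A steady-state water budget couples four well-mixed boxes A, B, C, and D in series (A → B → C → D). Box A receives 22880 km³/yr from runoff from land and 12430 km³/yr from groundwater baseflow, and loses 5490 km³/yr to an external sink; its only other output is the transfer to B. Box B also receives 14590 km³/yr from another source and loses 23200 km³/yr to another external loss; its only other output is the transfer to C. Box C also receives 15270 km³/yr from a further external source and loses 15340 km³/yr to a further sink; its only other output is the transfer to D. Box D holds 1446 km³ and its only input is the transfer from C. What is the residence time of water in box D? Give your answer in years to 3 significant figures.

Box A: F(A→B) = (22880 + 12430) − 5490 = 29820 km³/yr.
Box B: F(B→C) = (29820 + 14590) − 23200 = 21210 km³/yr.
Box C: F(C→D) = (21210 + 15270) − 15340 = 21140 km³/yr.
Box D throughput = its input = 21140 km³/yr; τ = 1446 / 21140 = 0.06840 yr.

0.0684 yr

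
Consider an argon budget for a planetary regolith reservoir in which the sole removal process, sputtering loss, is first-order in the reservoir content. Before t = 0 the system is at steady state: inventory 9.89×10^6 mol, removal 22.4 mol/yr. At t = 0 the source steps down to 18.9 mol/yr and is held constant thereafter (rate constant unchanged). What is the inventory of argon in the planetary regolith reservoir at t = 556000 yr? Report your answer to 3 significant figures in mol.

Residence time τ = M₀/F₀ = 441500 yr. The eventual steady state is M_∞ = M₀·(F₁/F₀) = 9.89×10^6 × 18.9/22.4 = 8.3447×10^6 mol.
The anomaly ΔM(t) = M(t) − M_∞ decays as ΔM₀·e^(−t/τ) with ΔM₀ = 9.89×10^6 − 8.3447×10^6 = 1.545×10^6 mol.
At t = 556000 yr, e^(−t/τ) = e^(−1.259) = 0.2839, so ΔM = 438600 mol and M = 8.3447×10^6 + 438600 = 8.7833×10^6 mol.

8.78×10^6 mol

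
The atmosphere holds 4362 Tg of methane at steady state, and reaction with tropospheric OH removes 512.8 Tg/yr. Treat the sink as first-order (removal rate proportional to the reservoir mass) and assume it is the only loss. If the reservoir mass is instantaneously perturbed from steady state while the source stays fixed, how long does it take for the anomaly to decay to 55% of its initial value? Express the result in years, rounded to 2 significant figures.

For a linear reservoir the anomaly decays as exp(−t/τ) with τ = M/F = 4362/512.8 = 8.506 yr.
exp(−t/τ) = 0.55 ⇒ t = −τ ln(0.55) = 8.506 × 0.5978 = 5.085 yr.

5.1 yr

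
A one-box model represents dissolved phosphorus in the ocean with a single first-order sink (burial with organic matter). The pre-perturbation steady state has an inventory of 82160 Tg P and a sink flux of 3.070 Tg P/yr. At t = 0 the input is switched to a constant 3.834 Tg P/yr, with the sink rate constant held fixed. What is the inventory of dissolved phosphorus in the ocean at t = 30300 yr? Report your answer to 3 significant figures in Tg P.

96000 Tg P

Residence time τ = M₀/F₀ = 26760 yr. The eventual steady state is M_∞ = M₀·(F₁/F₀) = 82160 × 3.834/3.070 = 102610 Tg P.
The anomaly ΔM(t) = M(t) − M_∞ decays as ΔM₀·e^(−t/τ) with ΔM₀ = 82160 − 102610 = −20450 Tg P.
At t = 30300 yr, e^(−t/τ) = e^(−1.132) = 0.3223, so ΔM = −6590 Tg P and M = 102610 − 6590 = 96016 Tg P.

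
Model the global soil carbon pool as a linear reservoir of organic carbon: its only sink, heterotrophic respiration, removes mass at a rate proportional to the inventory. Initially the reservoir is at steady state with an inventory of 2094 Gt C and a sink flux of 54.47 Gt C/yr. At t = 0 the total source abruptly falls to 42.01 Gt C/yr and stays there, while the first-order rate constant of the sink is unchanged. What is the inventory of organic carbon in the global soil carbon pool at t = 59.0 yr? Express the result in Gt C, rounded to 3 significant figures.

1720 Gt C

τ = M₀/F₀ = 2094/54.47 = 38.44 yr; rate constant k = 1/τ.
New steady state M_∞ = F₁/k = F₁·τ = 42.01 × 38.44 = 1615.0 Gt C.
M(t) = M_∞ + (M₀ − M_∞)·e^(−t/τ); t/τ = 59.0/38.44 = 1.535, so e^(−t/τ) = 0.2155.
M(t) = 1615.0 + 479.0 × 0.2155 = 1718.2 Gt C.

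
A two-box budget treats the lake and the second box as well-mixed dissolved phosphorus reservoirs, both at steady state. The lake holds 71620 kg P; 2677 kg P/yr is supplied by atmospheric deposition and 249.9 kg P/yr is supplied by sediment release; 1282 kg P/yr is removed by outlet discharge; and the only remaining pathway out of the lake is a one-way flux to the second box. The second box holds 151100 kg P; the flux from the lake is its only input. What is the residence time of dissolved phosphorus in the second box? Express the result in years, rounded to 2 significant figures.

Balance the lake: ΣF_in = 2677 + 249.9 = 2926.9 kg P/yr.
Flux to the second box = ΣF_in − (1282) = 1644.9 kg P/yr.
At steady state the output of the second box equals its input, 1644.9 kg P/yr.
τ = M / F = 151100 / 1644.9 = 91.86 yr.

92 yr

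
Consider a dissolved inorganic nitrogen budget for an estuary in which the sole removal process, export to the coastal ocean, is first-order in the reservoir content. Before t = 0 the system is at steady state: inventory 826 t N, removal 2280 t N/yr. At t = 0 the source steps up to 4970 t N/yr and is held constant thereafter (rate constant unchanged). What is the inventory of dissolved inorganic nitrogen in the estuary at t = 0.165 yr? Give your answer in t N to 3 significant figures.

1180 t N

Residence time τ = M₀/F₀ = 0.3623 yr. The eventual steady state is M_∞ = M₀·(F₁/F₀) = 826 × 4970/2280 = 1800.5 t N.
The anomaly ΔM(t) = M(t) − M_∞ decays as ΔM₀·e^(−t/τ) with ΔM₀ = 826 − 1800.5 = −974.5 t N.
At t = 0.165 yr, e^(−t/τ) = e^(−0.4554) = 0.6342, so ΔM = −618.0 t N and M = 1800.5 − 618.0 = 1182.5 t N.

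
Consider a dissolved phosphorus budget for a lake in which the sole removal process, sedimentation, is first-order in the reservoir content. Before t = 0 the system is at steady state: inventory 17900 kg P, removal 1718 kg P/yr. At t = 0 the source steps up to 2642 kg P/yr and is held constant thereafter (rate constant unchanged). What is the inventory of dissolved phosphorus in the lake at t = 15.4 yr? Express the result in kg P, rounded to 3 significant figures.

25300 kg P

Residence time τ = M₀/F₀ = 10.42 yr. The eventual steady state is M_∞ = M₀·(F₁/F₀) = 17900 × 2642/1718 = 27527 kg P.
The anomaly ΔM(t) = M(t) − M_∞ decays as ΔM₀·e^(−t/τ) with ΔM₀ = 17900 − 27527 = −9627 kg P.
At t = 15.4 yr, e^(−t/τ) = e^(−1.478) = 0.2281, so ΔM = −2196 kg P and M = 27527 − 2196 = 25331 kg P.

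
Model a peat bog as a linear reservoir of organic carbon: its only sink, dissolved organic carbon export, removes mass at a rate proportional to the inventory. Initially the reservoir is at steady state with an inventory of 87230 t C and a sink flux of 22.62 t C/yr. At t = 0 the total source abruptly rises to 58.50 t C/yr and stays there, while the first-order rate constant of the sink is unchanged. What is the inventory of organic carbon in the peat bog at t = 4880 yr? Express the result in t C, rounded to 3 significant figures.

The sink rate constant is k = F₀/M₀ = 22.62/87230 = 0.0002593 yr⁻¹.
Solving dM/dt = F₁ − kM with M(0) = M₀ gives M(t) = F₁/k + (M₀ − F₁/k)·e^(−kt).
F₁/k = 58.50/0.0002593 = 225590 t C; kt = 0.0002593 × 4880 = 1.265, e^(−kt) = 0.2821.
M(4880) = 225590 + (87230 − 225590) × 0.2821 = 225590 − 39030 = 186560 t C.

187000 t C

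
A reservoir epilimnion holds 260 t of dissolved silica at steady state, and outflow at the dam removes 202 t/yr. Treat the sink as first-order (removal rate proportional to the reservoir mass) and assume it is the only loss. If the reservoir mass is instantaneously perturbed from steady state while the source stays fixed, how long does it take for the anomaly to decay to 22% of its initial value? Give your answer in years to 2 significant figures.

1.9 yr

For a linear reservoir the anomaly decays as exp(−t/τ) with τ = M/F = 260/202 = 1.287 yr.
exp(−t/τ) = 0.22 ⇒ t = −τ ln(0.22) = 1.287 × 1.514 = 1.949 yr.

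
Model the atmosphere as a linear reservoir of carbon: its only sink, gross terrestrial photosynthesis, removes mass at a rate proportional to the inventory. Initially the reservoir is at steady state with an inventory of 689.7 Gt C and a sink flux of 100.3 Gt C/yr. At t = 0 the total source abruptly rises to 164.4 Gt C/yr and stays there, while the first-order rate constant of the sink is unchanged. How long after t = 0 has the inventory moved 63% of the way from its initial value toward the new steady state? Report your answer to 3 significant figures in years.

6.84 yr

τ = M₀/F₀ = 689.7/100.3 = 6.876 yr.
The remaining gap fraction is e^(−t/τ); 63% covered ⇒ e^(−t/τ) = 0.370.
t = −τ ln(0.370) = 6.876 × 0.9943 = 6.837 yr.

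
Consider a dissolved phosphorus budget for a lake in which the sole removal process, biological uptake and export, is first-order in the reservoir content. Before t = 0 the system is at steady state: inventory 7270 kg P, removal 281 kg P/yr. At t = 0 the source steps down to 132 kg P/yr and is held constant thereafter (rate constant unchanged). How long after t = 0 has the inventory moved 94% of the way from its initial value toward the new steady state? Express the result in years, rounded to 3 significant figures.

72.8 yr

τ = M₀/F₀ = 7270/281 = 25.87 yr.
The remaining gap fraction is e^(−t/τ); 94% covered ⇒ e^(−t/τ) = 0.0600.
t = −τ ln(0.0600) = 25.87 × 2.813 = 72.79 yr.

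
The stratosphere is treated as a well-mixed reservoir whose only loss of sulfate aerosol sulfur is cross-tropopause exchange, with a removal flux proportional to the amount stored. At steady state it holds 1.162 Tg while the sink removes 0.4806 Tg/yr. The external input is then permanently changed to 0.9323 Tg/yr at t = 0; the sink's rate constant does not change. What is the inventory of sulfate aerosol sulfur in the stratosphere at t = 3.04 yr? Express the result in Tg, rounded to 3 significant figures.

1.94 Tg

Residence time τ = M₀/F₀ = 2.418 yr. The eventual steady state is M_∞ = M₀·(F₁/F₀) = 1.162 × 0.9323/0.4806 = 2.2541 Tg.
The anomaly ΔM(t) = M(t) − M_∞ decays as ΔM₀·e^(−t/τ) with ΔM₀ = 1.162 − 2.2541 = −1.092 Tg.
At t = 3.04 yr, e^(−t/τ) = e^(−1.257) = 0.2844, so ΔM = −0.3106 Tg and M = 2.2541 − 0.3106 = 1.9435 Tg.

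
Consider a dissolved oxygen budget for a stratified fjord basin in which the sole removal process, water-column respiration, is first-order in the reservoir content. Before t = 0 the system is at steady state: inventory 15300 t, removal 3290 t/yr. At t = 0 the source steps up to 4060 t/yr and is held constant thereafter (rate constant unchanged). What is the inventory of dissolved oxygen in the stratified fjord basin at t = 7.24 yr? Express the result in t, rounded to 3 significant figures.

18100 t

The sink rate constant is k = F₀/M₀ = 3290/15300 = 0.2150 yr⁻¹.
Solving dM/dt = F₁ − kM with M(0) = M₀ gives M(t) = F₁/k + (M₀ − F₁/k)·e^(−kt).
F₁/k = 4060/0.2150 = 18881 t; kt = 0.2150 × 7.24 = 1.557, e^(−kt) = 0.2108.
M(7.24) = 18881 + (15300 − 18881) × 0.2108 = 18881 − 754.9 = 18126 t.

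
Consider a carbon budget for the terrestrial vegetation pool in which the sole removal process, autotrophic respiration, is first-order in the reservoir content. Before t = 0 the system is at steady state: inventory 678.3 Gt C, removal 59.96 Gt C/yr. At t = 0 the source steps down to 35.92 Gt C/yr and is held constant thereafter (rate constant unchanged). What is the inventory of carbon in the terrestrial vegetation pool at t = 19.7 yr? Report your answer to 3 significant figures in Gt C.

Residence time τ = M₀/F₀ = 11.31 yr. The eventual steady state is M_∞ = M₀·(F₁/F₀) = 678.3 × 35.92/59.96 = 406.35 Gt C.
The anomaly ΔM(t) = M(t) − M_∞ decays as ΔM₀·e^(−t/τ) with ΔM₀ = 678.3 − 406.35 = 272.0 Gt C.
At t = 19.7 yr, e^(−t/τ) = e^(−1.741) = 0.1753, so ΔM = 47.67 Gt C and M = 406.35 + 47.67 = 454.01 Gt C.

454 Gt C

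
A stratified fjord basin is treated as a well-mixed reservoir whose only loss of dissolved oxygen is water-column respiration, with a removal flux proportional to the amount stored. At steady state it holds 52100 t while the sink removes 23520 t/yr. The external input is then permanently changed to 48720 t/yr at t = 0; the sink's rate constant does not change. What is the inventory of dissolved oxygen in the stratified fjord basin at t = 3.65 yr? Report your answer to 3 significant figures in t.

Residence time τ = M₀/F₀ = 2.215 yr. The eventual steady state is M_∞ = M₀·(F₁/F₀) = 52100 × 48720/23520 = 107920 t.
The anomaly ΔM(t) = M(t) − M_∞ decays as ΔM₀·e^(−t/τ) with ΔM₀ = 52100 − 107920 = −55820 t.
At t = 3.65 yr, e^(−t/τ) = e^(−1.648) = 0.1925, so ΔM = −10740 t and M = 107920 − 10740 = 97177 t.

97200 t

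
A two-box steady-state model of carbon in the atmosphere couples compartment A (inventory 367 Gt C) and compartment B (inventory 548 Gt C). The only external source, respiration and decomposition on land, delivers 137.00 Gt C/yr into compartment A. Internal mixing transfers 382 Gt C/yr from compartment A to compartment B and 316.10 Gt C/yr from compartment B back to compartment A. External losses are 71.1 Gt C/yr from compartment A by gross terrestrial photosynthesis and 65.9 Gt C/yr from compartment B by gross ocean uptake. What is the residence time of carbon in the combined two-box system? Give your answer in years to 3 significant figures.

Residence time in the combined system uses the total inventory and the total *external* removal — internal exchanges between the two boxes cancel.
M_total = 367 + 548 = 915.00 Gt C.
ΣF_external_out = 71.1 + 65.9 = 137.00 Gt C/yr.
τ = M_total / ΣF_ext = 915.00 / 137.00 = 6.679 yr.

6.68 yr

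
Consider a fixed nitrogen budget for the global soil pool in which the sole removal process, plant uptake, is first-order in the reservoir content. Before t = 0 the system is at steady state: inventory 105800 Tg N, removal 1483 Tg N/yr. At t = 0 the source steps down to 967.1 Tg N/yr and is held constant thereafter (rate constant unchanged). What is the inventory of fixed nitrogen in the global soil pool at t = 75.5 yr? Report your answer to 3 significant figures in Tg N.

The sink rate constant is k = F₀/M₀ = 1483/105800 = 0.01402 yr⁻¹.
Solving dM/dt = F₁ − kM with M(0) = M₀ gives M(t) = F₁/k + (M₀ − F₁/k)·e^(−kt).
F₁/k = 967.1/0.01402 = 68995 Tg N; kt = 0.01402 × 75.5 = 1.058, e^(−kt) = 0.3471.
M(75.5) = 68995 + (105800 − 68995) × 0.3471 = 68995 + 12770 = 81768 Tg N.

81800 Tg N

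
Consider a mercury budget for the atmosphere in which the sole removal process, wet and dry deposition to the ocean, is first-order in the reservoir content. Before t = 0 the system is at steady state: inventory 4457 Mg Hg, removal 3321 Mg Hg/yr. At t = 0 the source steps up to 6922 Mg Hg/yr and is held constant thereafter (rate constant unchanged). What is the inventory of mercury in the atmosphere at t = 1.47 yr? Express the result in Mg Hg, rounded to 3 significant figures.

7670 Mg Hg

The sink rate constant is k = F₀/M₀ = 3321/4457 = 0.7451 yr⁻¹.
Solving dM/dt = F₁ − kM with M(0) = M₀ gives M(t) = F₁/k + (M₀ − F₁/k)·e^(−kt).
F₁/k = 6922/0.7451 = 9289.8 Mg Hg; kt = 0.7451 × 1.47 = 1.095, e^(−kt) = 0.3344.
M(1.47) = 9289.8 + (4457 − 9289.8) × 0.3344 = 9289.8 − 1616 = 7673.6 Mg Hg.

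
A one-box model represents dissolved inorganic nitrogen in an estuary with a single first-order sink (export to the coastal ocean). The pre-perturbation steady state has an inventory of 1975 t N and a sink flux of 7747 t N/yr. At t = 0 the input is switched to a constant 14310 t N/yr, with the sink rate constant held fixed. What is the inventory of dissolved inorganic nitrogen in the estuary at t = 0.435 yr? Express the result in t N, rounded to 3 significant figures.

3340 t N

The sink rate constant is k = F₀/M₀ = 7747/1975 = 3.923 yr⁻¹.
Solving dM/dt = F₁ − kM with M(0) = M₀ gives M(t) = F₁/k + (M₀ − F₁/k)·e^(−kt).
F₁/k = 14310/3.923 = 3648.2 t N; kt = 3.923 × 0.435 = 1.706, e^(−kt) = 0.1815.
M(0.435) = 3648.2 + (1975 − 3648.2) × 0.1815 = 3648.2 − 303.7 = 3344.4 t N.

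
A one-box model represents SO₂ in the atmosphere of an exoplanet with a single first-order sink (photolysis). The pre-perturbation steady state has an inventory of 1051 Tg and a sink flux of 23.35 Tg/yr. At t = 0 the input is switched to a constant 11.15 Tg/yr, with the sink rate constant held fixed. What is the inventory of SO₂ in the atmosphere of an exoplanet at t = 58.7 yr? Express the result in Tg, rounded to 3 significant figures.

651 Tg

Residence time τ = M₀/F₀ = 45.01 yr. The eventual steady state is M_∞ = M₀·(F₁/F₀) = 1051 × 11.15/23.35 = 501.87 Tg.
The anomaly ΔM(t) = M(t) − M_∞ decays as ΔM₀·e^(−t/τ) with ΔM₀ = 1051 − 501.87 = 549.1 Tg.
At t = 58.7 yr, e^(−t/τ) = e^(−1.304) = 0.2714, so ΔM = 149.0 Tg and M = 501.87 + 149.0 = 650.91 Tg.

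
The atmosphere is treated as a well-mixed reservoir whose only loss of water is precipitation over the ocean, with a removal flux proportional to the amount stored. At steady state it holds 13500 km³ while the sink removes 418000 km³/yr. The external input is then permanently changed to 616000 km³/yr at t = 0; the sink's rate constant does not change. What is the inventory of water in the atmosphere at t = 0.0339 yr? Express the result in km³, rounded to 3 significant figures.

17700 km³

The sink rate constant is k = F₀/M₀ = 418000/13500 = 30.96 yr⁻¹.
Solving dM/dt = F₁ − kM with M(0) = M₀ gives M(t) = F₁/k + (M₀ − F₁/k)·e^(−kt).
F₁/k = 616000/30.96 = 19895 km³; kt = 30.96 × 0.0339 = 1.050, e^(−kt) = 0.3501.
M(0.0339) = 19895 + (13500 − 19895) × 0.3501 = 19895 − 2239 = 17656 km³.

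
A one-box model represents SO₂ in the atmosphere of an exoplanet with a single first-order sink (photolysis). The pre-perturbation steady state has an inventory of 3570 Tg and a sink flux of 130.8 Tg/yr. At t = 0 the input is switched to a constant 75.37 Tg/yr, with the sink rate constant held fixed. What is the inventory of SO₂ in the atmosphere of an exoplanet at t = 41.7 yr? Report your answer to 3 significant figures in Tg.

τ = M₀/F₀ = 3570/130.8 = 27.29 yr; rate constant k = 1/τ.
New steady state M_∞ = F₁/k = F₁·τ = 75.37 × 27.29 = 2057.1 Tg.
M(t) = M_∞ + (M₀ − M_∞)·e^(−t/τ); t/τ = 41.7/27.29 = 1.528, so e^(−t/τ) = 0.2170.
M(t) = 2057.1 + 1513 × 0.2170 = 2385.4 Tg.

2390 Tg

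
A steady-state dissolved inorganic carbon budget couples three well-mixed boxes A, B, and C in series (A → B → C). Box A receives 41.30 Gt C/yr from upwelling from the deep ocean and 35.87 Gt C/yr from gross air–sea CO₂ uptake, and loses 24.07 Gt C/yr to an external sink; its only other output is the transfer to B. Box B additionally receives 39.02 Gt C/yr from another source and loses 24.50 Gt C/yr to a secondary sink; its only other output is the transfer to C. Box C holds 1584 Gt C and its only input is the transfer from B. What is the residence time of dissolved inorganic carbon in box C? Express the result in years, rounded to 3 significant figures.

Box A: F(A→B) = (41.30 + 35.87) − 24.07 = 53.100 Gt C/yr.
Box B: F(B→C) = (53.100 + 39.02) − 24.50 = 67.620 Gt C/yr.
Box C throughput = its input = 67.620 Gt C/yr; τ = 1584 / 67.620 = 23.43 yr.

23.4 yr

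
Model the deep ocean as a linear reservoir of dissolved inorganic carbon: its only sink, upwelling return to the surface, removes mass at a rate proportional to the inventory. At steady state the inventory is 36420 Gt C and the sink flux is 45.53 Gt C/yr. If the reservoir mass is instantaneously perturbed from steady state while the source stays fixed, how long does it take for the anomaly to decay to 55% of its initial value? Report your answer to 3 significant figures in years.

478 yr

For a linear reservoir the anomaly decays as exp(−t/τ) with τ = M/F = 36420/45.53 = 799.9 yr.
exp(−t/τ) = 0.55 ⇒ t = −τ ln(0.55) = 799.9 × 0.5978 = 478.2 yr.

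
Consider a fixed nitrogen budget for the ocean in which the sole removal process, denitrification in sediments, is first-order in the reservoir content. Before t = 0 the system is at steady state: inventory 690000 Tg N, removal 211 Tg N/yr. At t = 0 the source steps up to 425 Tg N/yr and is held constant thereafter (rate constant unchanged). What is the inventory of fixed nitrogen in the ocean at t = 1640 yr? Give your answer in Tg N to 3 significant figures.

τ = M₀/F₀ = 690000/211 = 3270 yr; rate constant k = 1/τ.
New steady state M_∞ = F₁/k = F₁·τ = 425 × 3270 = 1.3898×10^6 Tg N.
M(t) = M_∞ + (M₀ − M_∞)·e^(−t/τ); t/τ = 1640/3270 = 0.5015, so e^(−t/τ) = 0.6056.
M(t) = 1.3898×10^6 − 699800 × 0.6056 = 965990 Tg N.

966000 Tg N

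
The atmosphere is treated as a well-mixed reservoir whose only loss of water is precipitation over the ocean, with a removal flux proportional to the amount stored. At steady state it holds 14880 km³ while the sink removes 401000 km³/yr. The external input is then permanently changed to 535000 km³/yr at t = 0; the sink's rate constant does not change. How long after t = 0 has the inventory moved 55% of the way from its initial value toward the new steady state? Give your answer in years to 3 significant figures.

τ = M₀/F₀ = 14880/401000 = 0.03711 yr.
The remaining gap fraction is e^(−t/τ); 55% covered ⇒ e^(−t/τ) = 0.450.
t = −τ ln(0.450) = 0.03711 × 0.7985 = 0.02963 yr.

0.0296 yr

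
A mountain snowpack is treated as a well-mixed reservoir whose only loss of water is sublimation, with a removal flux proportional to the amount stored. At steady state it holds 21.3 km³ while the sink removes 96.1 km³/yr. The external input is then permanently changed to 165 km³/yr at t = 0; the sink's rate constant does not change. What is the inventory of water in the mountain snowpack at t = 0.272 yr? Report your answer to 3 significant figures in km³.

The sink rate constant is k = F₀/M₀ = 96.1/21.3 = 4.512 yr⁻¹.
Solving dM/dt = F₁ − kM with M(0) = M₀ gives M(t) = F₁/k + (M₀ − F₁/k)·e^(−kt).
F₁/k = 165/4.512 = 36.571 km³; kt = 4.512 × 0.272 = 1.227, e^(−kt) = 0.2931.
M(0.272) = 36.571 + (21.3 − 36.571) × 0.2931 = 36.571 − 4.476 = 32.095 km³.

32.1 km³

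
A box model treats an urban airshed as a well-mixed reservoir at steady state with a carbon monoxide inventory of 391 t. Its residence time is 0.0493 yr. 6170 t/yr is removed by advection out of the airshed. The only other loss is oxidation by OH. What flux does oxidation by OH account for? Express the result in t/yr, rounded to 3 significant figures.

Total removal F = M/τ = 391 / 0.0493 = 7931 t/yr.
Oxidation by OH = F − (6170) = 7931 − 6170 = 1761 t/yr.

1760 t/yr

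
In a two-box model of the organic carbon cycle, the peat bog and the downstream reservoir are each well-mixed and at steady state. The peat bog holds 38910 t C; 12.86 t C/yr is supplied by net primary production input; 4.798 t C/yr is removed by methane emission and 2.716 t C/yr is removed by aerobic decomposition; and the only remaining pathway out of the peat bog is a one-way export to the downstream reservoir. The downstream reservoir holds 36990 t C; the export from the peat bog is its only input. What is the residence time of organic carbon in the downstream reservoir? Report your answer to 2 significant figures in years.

Balance the peat bog: ΣF_in = 12.860 t C/yr.
Export to the downstream reservoir = ΣF_in − (4.798 + 2.716) = 5.3460 t C/yr.
At steady state the output of the downstream reservoir equals its input, 5.3460 t C/yr.
τ = M / F = 36990 / 5.3460 = 6919 yr.

6900 yr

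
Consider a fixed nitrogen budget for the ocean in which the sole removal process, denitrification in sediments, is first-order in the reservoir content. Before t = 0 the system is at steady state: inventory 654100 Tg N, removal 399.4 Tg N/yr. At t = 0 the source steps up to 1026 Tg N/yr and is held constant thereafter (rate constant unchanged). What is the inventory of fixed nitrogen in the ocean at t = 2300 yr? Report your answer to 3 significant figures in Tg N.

1.43×10^6 Tg N

The sink rate constant is k = F₀/M₀ = 399.4/654100 = 0.0006106 yr⁻¹.
Solving dM/dt = F₁ − kM with M(0) = M₀ gives M(t) = F₁/k + (M₀ − F₁/k)·e^(−kt).
F₁/k = 1026/0.0006106 = 1.6803×10^6 Tg N; kt = 0.0006106 × 2300 = 1.404, e^(−kt) = 0.2455.
M(2300) = 1.6803×10^6 + (654100 − 1.6803×10^6) × 0.2455 = 1.6803×10^6 − 251900 = 1.4283×10^6 Tg N.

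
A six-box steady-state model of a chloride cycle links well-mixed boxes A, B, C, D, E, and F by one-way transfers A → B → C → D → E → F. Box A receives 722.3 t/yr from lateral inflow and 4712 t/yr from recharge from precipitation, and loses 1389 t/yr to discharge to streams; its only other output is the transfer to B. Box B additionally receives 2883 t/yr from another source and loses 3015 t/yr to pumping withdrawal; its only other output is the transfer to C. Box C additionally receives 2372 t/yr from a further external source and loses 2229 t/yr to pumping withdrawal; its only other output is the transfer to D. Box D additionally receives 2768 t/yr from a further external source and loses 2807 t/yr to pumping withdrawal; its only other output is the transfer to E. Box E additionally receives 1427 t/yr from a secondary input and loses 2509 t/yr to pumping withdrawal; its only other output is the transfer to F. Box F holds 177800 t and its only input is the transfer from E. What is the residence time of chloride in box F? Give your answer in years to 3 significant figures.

60.6 yr

Box A: F(A→B) = (722.3 + 4712) − 1389 = 4045.3 t/yr.
Box B: F(B→C) = (4045.3 + 2883) − 3015 = 3913.3 t/yr.
Box C: F(C→D) = (3913.3 + 2372) − 2229 = 4056.3 t/yr.
Box D: F(D→E) = (4056.3 + 2768) − 2807 = 4017.3 t/yr.
Box E: F(E→F) = (4017.3 + 1427) − 2509 = 2935.3 t/yr.
Box F throughput = its input = 2935.3 t/yr; τ = 177800 / 2935.3 = 60.57 yr.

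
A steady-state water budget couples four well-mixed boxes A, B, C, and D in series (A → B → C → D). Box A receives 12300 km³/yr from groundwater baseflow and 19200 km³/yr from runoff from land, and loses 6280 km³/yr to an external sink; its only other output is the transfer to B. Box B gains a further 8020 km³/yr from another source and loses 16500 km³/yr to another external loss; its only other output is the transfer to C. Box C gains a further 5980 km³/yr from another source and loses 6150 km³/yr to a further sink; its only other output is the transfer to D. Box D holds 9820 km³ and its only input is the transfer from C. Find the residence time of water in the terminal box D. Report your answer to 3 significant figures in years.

Box A: F(A→B) = (12300 + 19200) − 6280 = 25220 km³/yr.
Box B: F(B→C) = (25220 + 8020) − 16500 = 16740 km³/yr.
Box C: F(C→D) = (16740 + 5980) − 6150 = 16570 km³/yr.
Box D throughput = its input = 16570 km³/yr; τ = 9820 / 16570 = 0.5926 yr.

0.593 yr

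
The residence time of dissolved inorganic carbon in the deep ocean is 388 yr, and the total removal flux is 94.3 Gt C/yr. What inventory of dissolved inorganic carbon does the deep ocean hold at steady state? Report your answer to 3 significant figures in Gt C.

τ = M/F ⇒ M = τ × F = 388 × 94.3 = 36590 Gt C.

36600 Gt C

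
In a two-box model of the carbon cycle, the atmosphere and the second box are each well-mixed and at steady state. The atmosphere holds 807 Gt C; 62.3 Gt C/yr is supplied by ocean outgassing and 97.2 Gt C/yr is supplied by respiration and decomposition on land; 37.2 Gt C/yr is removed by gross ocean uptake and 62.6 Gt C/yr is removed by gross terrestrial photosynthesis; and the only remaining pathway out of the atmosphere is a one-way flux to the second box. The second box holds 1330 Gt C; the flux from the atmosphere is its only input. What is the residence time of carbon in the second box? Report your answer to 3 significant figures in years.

22.3 yr

Balance the atmosphere: ΣF_in = 62.3 + 97.2 = 159.50 Gt C/yr.
Flux to the second box = ΣF_in − (37.2 + 62.6) = 59.700 Gt C/yr.
At steady state the output of the second box equals its input, 59.700 Gt C/yr.
τ = M / F = 1330 / 59.700 = 22.28 yr.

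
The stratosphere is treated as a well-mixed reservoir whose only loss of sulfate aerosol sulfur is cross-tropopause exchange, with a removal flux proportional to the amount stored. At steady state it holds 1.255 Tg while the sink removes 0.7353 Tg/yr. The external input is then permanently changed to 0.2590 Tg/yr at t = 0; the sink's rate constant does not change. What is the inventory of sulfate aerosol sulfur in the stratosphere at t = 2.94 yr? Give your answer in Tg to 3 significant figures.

0.587 Tg

Residence time τ = M₀/F₀ = 1.707 yr. The eventual steady state is M_∞ = M₀·(F₁/F₀) = 1.255 × 0.2590/0.7353 = 0.44206 Tg.
The anomaly ΔM(t) = M(t) − M_∞ decays as ΔM₀·e^(−t/τ) with ΔM₀ = 1.255 − 0.44206 = 0.8129 Tg.
At t = 2.94 yr, e^(−t/τ) = e^(−1.723) = 0.1786, so ΔM = 0.1452 Tg and M = 0.44206 + 0.1452 = 0.58726 Tg.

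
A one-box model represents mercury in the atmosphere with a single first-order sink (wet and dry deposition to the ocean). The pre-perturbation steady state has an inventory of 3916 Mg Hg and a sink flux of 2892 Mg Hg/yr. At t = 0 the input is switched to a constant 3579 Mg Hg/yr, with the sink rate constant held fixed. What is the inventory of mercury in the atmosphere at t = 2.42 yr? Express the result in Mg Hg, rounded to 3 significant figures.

The sink rate constant is k = F₀/M₀ = 2892/3916 = 0.7385 yr⁻¹.
Solving dM/dt = F₁ − kM with M(0) = M₀ gives M(t) = F₁/k + (M₀ − F₁/k)·e^(−kt).
F₁/k = 3579/0.7385 = 4846.3 Mg Hg; kt = 0.7385 × 2.42 = 1.787, e^(−kt) = 0.1674.
M(2.42) = 4846.3 + (3916 − 4846.3) × 0.1674 = 4846.3 − 155.8 = 4690.5 Mg Hg.

4690 Mg Hg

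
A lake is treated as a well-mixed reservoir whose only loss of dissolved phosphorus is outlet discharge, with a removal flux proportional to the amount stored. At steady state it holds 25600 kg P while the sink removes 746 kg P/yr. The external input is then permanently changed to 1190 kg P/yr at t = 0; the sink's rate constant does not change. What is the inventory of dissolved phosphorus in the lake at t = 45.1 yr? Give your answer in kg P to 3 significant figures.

36700 kg P

The sink rate constant is k = F₀/M₀ = 746/25600 = 0.02914 yr⁻¹.
Solving dM/dt = F₁ − kM with M(0) = M₀ gives M(t) = F₁/k + (M₀ − F₁/k)·e^(−kt).
F₁/k = 1190/0.02914 = 40836 kg P; kt = 0.02914 × 45.1 = 1.314, e^(−kt) = 0.2687.
M(45.1) = 40836 + (25600 − 40836) × 0.2687 = 40836 − 4094 = 36743 kg P.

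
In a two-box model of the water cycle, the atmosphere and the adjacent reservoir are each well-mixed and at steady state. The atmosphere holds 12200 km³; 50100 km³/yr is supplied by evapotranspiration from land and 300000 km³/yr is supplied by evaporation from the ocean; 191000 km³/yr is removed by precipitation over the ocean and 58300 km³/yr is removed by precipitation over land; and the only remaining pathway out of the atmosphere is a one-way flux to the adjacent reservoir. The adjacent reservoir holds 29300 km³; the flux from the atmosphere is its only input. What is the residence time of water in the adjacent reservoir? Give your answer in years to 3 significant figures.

0.291 yr

Balance the atmosphere: ΣF_in = 50100 + 300000 = 350100 km³/yr.
Flux to the adjacent reservoir = ΣF_in − (191000 + 58300) = 100800 km³/yr.
At steady state the output of the adjacent reservoir equals its input, 100800 km³/yr.
τ = M / F = 29300 / 100800 = 0.2907 yr.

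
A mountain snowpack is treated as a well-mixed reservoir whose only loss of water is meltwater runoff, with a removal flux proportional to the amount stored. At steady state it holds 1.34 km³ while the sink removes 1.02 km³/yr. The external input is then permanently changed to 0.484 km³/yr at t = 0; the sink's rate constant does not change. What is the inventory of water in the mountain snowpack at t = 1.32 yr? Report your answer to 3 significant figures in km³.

0.894 km³

τ = M₀/F₀ = 1.34/1.02 = 1.314 yr; rate constant k = 1/τ.
New steady state M_∞ = F₁/k = F₁·τ = 0.484 × 1.314 = 0.63584 km³.
M(t) = M_∞ + (M₀ − M_∞)·e^(−t/τ); t/τ = 1.32/1.314 = 1.005, so e^(−t/τ) = 0.3661.
M(t) = 0.63584 + 0.7042 × 0.3661 = 0.89365 km³.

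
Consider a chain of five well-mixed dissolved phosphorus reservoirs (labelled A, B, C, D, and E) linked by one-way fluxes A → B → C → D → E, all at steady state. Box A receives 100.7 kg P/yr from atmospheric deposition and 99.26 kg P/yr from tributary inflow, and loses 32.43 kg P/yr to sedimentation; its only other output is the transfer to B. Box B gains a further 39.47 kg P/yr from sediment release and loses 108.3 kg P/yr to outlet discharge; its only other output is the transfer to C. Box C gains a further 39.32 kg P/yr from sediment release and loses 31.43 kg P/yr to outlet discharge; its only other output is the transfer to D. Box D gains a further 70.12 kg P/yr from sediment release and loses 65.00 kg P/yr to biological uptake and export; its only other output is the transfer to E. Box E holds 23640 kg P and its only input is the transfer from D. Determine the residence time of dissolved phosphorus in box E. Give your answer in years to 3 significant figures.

Box A: F(A→B) = (100.7 + 99.26) − 32.43 = 167.53 kg P/yr.
Box B: F(B→C) = (167.53 + 39.47) − 108.3 = 98.700 kg P/yr.
Box C: F(C→D) = (98.700 + 39.32) − 31.43 = 106.59 kg P/yr.
Box D: F(D→E) = (106.59 + 70.12) − 65.00 = 111.71 kg P/yr.
Box E throughput = its input = 111.71 kg P/yr; τ = 23640 / 111.71 = 211.6 yr.

212 yr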